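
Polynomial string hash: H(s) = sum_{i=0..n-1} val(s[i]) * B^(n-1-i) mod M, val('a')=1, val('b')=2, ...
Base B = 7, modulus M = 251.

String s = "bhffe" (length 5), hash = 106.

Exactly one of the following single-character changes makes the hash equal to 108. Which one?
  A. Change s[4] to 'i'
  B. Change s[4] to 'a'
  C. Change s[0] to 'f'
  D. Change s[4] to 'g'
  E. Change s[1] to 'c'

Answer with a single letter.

Option A: s[4]='e'->'i', delta=(9-5)*7^0 mod 251 = 4, hash=106+4 mod 251 = 110
Option B: s[4]='e'->'a', delta=(1-5)*7^0 mod 251 = 247, hash=106+247 mod 251 = 102
Option C: s[0]='b'->'f', delta=(6-2)*7^4 mod 251 = 66, hash=106+66 mod 251 = 172
Option D: s[4]='e'->'g', delta=(7-5)*7^0 mod 251 = 2, hash=106+2 mod 251 = 108 <-- target
Option E: s[1]='h'->'c', delta=(3-8)*7^3 mod 251 = 42, hash=106+42 mod 251 = 148

Answer: D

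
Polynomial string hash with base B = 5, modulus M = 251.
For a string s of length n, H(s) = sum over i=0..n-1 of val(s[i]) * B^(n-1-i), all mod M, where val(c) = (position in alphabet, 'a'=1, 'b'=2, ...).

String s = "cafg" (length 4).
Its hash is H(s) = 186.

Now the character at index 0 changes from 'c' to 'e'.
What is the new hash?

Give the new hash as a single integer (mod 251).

Answer: 185

Derivation:
val('c') = 3, val('e') = 5
Position k = 0, exponent = n-1-k = 3
B^3 mod M = 5^3 mod 251 = 125
Delta = (5 - 3) * 125 mod 251 = 250
New hash = (186 + 250) mod 251 = 185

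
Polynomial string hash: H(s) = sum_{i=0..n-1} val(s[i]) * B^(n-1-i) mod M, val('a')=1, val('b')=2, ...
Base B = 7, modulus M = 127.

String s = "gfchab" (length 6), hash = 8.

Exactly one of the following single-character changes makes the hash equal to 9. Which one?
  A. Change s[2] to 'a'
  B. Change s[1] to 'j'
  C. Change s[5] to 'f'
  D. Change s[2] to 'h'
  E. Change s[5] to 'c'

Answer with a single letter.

Option A: s[2]='c'->'a', delta=(1-3)*7^3 mod 127 = 76, hash=8+76 mod 127 = 84
Option B: s[1]='f'->'j', delta=(10-6)*7^4 mod 127 = 79, hash=8+79 mod 127 = 87
Option C: s[5]='b'->'f', delta=(6-2)*7^0 mod 127 = 4, hash=8+4 mod 127 = 12
Option D: s[2]='c'->'h', delta=(8-3)*7^3 mod 127 = 64, hash=8+64 mod 127 = 72
Option E: s[5]='b'->'c', delta=(3-2)*7^0 mod 127 = 1, hash=8+1 mod 127 = 9 <-- target

Answer: E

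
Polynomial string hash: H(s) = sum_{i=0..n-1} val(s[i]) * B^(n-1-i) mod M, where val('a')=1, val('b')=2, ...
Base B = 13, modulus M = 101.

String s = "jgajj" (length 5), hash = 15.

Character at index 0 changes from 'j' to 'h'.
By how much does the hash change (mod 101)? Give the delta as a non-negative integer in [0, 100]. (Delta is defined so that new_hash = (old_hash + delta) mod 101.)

Answer: 44

Derivation:
Delta formula: (val(new) - val(old)) * B^(n-1-k) mod M
  val('h') - val('j') = 8 - 10 = -2
  B^(n-1-k) = 13^4 mod 101 = 79
  Delta = -2 * 79 mod 101 = 44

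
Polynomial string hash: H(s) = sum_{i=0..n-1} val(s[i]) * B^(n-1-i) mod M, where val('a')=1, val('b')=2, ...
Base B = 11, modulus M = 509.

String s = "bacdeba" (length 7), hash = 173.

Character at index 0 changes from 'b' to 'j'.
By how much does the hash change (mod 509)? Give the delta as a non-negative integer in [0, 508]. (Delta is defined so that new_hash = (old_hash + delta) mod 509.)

Delta formula: (val(new) - val(old)) * B^(n-1-k) mod M
  val('j') - val('b') = 10 - 2 = 8
  B^(n-1-k) = 11^6 mod 509 = 241
  Delta = 8 * 241 mod 509 = 401

Answer: 401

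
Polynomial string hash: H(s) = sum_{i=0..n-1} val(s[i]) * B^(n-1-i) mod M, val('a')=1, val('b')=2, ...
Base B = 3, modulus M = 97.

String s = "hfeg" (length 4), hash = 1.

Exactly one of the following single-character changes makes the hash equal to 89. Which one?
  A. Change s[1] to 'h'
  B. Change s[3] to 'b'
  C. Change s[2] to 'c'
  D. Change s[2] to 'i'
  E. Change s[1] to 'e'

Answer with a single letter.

Option A: s[1]='f'->'h', delta=(8-6)*3^2 mod 97 = 18, hash=1+18 mod 97 = 19
Option B: s[3]='g'->'b', delta=(2-7)*3^0 mod 97 = 92, hash=1+92 mod 97 = 93
Option C: s[2]='e'->'c', delta=(3-5)*3^1 mod 97 = 91, hash=1+91 mod 97 = 92
Option D: s[2]='e'->'i', delta=(9-5)*3^1 mod 97 = 12, hash=1+12 mod 97 = 13
Option E: s[1]='f'->'e', delta=(5-6)*3^2 mod 97 = 88, hash=1+88 mod 97 = 89 <-- target

Answer: E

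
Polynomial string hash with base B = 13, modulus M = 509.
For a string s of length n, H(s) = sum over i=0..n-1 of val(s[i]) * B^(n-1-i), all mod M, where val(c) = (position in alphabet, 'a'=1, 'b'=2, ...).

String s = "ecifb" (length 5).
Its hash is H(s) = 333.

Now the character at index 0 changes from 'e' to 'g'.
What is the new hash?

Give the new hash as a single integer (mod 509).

val('e') = 5, val('g') = 7
Position k = 0, exponent = n-1-k = 4
B^4 mod M = 13^4 mod 509 = 57
Delta = (7 - 5) * 57 mod 509 = 114
New hash = (333 + 114) mod 509 = 447

Answer: 447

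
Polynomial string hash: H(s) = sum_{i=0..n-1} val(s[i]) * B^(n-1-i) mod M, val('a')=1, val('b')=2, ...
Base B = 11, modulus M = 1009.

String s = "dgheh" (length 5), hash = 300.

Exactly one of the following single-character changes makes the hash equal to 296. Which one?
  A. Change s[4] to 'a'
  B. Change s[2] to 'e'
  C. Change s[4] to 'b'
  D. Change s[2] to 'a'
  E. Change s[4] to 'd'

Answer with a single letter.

Answer: E

Derivation:
Option A: s[4]='h'->'a', delta=(1-8)*11^0 mod 1009 = 1002, hash=300+1002 mod 1009 = 293
Option B: s[2]='h'->'e', delta=(5-8)*11^2 mod 1009 = 646, hash=300+646 mod 1009 = 946
Option C: s[4]='h'->'b', delta=(2-8)*11^0 mod 1009 = 1003, hash=300+1003 mod 1009 = 294
Option D: s[2]='h'->'a', delta=(1-8)*11^2 mod 1009 = 162, hash=300+162 mod 1009 = 462
Option E: s[4]='h'->'d', delta=(4-8)*11^0 mod 1009 = 1005, hash=300+1005 mod 1009 = 296 <-- target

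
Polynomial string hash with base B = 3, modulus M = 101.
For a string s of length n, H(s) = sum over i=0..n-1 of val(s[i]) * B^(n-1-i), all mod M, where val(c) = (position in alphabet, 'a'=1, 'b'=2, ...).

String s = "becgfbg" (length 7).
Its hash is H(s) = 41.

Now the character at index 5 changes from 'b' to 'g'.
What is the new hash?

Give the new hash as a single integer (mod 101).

val('b') = 2, val('g') = 7
Position k = 5, exponent = n-1-k = 1
B^1 mod M = 3^1 mod 101 = 3
Delta = (7 - 2) * 3 mod 101 = 15
New hash = (41 + 15) mod 101 = 56

Answer: 56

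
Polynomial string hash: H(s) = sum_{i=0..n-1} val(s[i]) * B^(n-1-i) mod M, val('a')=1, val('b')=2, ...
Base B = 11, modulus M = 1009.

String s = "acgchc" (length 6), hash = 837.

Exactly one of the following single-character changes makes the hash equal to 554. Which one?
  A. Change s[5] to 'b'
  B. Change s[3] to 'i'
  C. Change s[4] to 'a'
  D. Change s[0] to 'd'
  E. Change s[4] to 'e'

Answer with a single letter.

Option A: s[5]='c'->'b', delta=(2-3)*11^0 mod 1009 = 1008, hash=837+1008 mod 1009 = 836
Option B: s[3]='c'->'i', delta=(9-3)*11^2 mod 1009 = 726, hash=837+726 mod 1009 = 554 <-- target
Option C: s[4]='h'->'a', delta=(1-8)*11^1 mod 1009 = 932, hash=837+932 mod 1009 = 760
Option D: s[0]='a'->'d', delta=(4-1)*11^5 mod 1009 = 851, hash=837+851 mod 1009 = 679
Option E: s[4]='h'->'e', delta=(5-8)*11^1 mod 1009 = 976, hash=837+976 mod 1009 = 804

Answer: B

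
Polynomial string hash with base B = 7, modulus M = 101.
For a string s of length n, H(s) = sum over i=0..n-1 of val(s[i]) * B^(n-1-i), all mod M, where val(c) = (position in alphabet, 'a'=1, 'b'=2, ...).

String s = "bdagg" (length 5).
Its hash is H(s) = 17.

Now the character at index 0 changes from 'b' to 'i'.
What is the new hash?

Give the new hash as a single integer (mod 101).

val('b') = 2, val('i') = 9
Position k = 0, exponent = n-1-k = 4
B^4 mod M = 7^4 mod 101 = 78
Delta = (9 - 2) * 78 mod 101 = 41
New hash = (17 + 41) mod 101 = 58

Answer: 58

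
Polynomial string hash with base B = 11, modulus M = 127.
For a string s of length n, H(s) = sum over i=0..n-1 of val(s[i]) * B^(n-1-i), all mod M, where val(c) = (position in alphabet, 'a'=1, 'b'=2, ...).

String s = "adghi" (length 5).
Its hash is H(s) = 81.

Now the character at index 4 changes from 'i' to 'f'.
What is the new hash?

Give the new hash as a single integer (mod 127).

val('i') = 9, val('f') = 6
Position k = 4, exponent = n-1-k = 0
B^0 mod M = 11^0 mod 127 = 1
Delta = (6 - 9) * 1 mod 127 = 124
New hash = (81 + 124) mod 127 = 78

Answer: 78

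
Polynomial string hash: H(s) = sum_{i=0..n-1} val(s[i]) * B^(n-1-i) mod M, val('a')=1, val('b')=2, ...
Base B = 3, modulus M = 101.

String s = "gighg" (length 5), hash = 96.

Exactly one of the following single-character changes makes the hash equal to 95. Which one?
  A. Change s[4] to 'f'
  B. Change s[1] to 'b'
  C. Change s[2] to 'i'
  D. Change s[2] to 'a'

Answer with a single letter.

Option A: s[4]='g'->'f', delta=(6-7)*3^0 mod 101 = 100, hash=96+100 mod 101 = 95 <-- target
Option B: s[1]='i'->'b', delta=(2-9)*3^3 mod 101 = 13, hash=96+13 mod 101 = 8
Option C: s[2]='g'->'i', delta=(9-7)*3^2 mod 101 = 18, hash=96+18 mod 101 = 13
Option D: s[2]='g'->'a', delta=(1-7)*3^2 mod 101 = 47, hash=96+47 mod 101 = 42

Answer: A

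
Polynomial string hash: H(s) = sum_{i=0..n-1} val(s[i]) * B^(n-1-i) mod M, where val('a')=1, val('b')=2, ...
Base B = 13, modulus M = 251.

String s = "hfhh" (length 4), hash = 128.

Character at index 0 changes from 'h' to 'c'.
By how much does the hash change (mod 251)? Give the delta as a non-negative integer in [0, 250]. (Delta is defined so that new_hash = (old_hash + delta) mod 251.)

Delta formula: (val(new) - val(old)) * B^(n-1-k) mod M
  val('c') - val('h') = 3 - 8 = -5
  B^(n-1-k) = 13^3 mod 251 = 189
  Delta = -5 * 189 mod 251 = 59

Answer: 59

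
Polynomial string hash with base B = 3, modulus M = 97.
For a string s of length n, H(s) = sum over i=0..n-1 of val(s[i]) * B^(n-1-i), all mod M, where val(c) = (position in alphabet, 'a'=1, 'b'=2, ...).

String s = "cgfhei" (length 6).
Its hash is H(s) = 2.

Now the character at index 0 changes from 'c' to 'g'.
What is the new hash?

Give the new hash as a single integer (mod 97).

Answer: 4

Derivation:
val('c') = 3, val('g') = 7
Position k = 0, exponent = n-1-k = 5
B^5 mod M = 3^5 mod 97 = 49
Delta = (7 - 3) * 49 mod 97 = 2
New hash = (2 + 2) mod 97 = 4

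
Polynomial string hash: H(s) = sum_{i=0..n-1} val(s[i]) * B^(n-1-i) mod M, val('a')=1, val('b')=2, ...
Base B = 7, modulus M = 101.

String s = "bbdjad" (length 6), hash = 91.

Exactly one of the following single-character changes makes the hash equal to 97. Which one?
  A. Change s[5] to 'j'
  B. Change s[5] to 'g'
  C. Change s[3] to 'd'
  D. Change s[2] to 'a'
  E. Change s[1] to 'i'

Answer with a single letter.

Answer: A

Derivation:
Option A: s[5]='d'->'j', delta=(10-4)*7^0 mod 101 = 6, hash=91+6 mod 101 = 97 <-- target
Option B: s[5]='d'->'g', delta=(7-4)*7^0 mod 101 = 3, hash=91+3 mod 101 = 94
Option C: s[3]='j'->'d', delta=(4-10)*7^2 mod 101 = 9, hash=91+9 mod 101 = 100
Option D: s[2]='d'->'a', delta=(1-4)*7^3 mod 101 = 82, hash=91+82 mod 101 = 72
Option E: s[1]='b'->'i', delta=(9-2)*7^4 mod 101 = 41, hash=91+41 mod 101 = 31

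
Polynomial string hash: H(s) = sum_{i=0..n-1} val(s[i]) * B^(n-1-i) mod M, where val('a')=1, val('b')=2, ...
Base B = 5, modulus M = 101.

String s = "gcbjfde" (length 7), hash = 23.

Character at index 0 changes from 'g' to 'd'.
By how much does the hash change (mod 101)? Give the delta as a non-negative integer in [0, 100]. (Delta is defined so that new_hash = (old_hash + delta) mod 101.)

Answer: 90

Derivation:
Delta formula: (val(new) - val(old)) * B^(n-1-k) mod M
  val('d') - val('g') = 4 - 7 = -3
  B^(n-1-k) = 5^6 mod 101 = 71
  Delta = -3 * 71 mod 101 = 90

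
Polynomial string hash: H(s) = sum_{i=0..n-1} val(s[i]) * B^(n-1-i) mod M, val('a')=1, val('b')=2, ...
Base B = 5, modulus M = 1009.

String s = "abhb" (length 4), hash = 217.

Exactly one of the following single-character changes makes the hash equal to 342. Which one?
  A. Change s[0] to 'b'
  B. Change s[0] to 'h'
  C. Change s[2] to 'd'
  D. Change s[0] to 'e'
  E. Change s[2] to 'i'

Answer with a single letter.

Option A: s[0]='a'->'b', delta=(2-1)*5^3 mod 1009 = 125, hash=217+125 mod 1009 = 342 <-- target
Option B: s[0]='a'->'h', delta=(8-1)*5^3 mod 1009 = 875, hash=217+875 mod 1009 = 83
Option C: s[2]='h'->'d', delta=(4-8)*5^1 mod 1009 = 989, hash=217+989 mod 1009 = 197
Option D: s[0]='a'->'e', delta=(5-1)*5^3 mod 1009 = 500, hash=217+500 mod 1009 = 717
Option E: s[2]='h'->'i', delta=(9-8)*5^1 mod 1009 = 5, hash=217+5 mod 1009 = 222

Answer: A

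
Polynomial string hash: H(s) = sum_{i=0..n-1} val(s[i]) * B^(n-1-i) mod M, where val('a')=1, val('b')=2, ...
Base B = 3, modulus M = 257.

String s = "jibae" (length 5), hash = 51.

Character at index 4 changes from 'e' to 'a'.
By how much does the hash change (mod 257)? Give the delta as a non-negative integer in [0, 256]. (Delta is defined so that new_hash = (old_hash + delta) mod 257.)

Delta formula: (val(new) - val(old)) * B^(n-1-k) mod M
  val('a') - val('e') = 1 - 5 = -4
  B^(n-1-k) = 3^0 mod 257 = 1
  Delta = -4 * 1 mod 257 = 253

Answer: 253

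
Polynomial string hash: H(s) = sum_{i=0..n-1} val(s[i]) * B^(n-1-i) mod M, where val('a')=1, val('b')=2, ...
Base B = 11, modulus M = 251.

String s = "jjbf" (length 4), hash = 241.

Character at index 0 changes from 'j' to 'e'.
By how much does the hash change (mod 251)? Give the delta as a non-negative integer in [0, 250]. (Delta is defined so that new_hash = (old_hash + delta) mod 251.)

Delta formula: (val(new) - val(old)) * B^(n-1-k) mod M
  val('e') - val('j') = 5 - 10 = -5
  B^(n-1-k) = 11^3 mod 251 = 76
  Delta = -5 * 76 mod 251 = 122

Answer: 122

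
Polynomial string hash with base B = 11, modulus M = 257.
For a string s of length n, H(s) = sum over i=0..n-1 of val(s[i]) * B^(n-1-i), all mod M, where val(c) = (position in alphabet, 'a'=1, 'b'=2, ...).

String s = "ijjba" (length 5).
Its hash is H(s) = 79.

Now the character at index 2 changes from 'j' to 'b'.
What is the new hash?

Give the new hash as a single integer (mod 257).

val('j') = 10, val('b') = 2
Position k = 2, exponent = n-1-k = 2
B^2 mod M = 11^2 mod 257 = 121
Delta = (2 - 10) * 121 mod 257 = 60
New hash = (79 + 60) mod 257 = 139

Answer: 139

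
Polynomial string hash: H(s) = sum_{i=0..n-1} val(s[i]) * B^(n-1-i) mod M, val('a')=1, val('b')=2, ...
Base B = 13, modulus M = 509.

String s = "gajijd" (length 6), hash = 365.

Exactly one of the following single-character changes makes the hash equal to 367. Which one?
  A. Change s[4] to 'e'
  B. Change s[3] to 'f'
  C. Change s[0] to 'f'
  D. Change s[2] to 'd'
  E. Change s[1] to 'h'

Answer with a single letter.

Answer: B

Derivation:
Option A: s[4]='j'->'e', delta=(5-10)*13^1 mod 509 = 444, hash=365+444 mod 509 = 300
Option B: s[3]='i'->'f', delta=(6-9)*13^2 mod 509 = 2, hash=365+2 mod 509 = 367 <-- target
Option C: s[0]='g'->'f', delta=(6-7)*13^5 mod 509 = 277, hash=365+277 mod 509 = 133
Option D: s[2]='j'->'d', delta=(4-10)*13^3 mod 509 = 52, hash=365+52 mod 509 = 417
Option E: s[1]='a'->'h', delta=(8-1)*13^4 mod 509 = 399, hash=365+399 mod 509 = 255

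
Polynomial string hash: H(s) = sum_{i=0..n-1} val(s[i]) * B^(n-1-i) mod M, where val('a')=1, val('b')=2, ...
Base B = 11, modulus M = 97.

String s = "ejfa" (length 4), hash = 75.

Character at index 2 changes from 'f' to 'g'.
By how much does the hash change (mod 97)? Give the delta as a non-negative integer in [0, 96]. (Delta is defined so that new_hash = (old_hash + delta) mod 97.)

Answer: 11

Derivation:
Delta formula: (val(new) - val(old)) * B^(n-1-k) mod M
  val('g') - val('f') = 7 - 6 = 1
  B^(n-1-k) = 11^1 mod 97 = 11
  Delta = 1 * 11 mod 97 = 11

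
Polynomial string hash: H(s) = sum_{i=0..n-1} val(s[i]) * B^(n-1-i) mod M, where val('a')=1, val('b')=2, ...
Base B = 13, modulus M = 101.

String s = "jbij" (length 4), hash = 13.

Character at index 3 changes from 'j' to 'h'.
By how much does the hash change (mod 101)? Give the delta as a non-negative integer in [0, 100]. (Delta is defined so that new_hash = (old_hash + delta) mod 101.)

Delta formula: (val(new) - val(old)) * B^(n-1-k) mod M
  val('h') - val('j') = 8 - 10 = -2
  B^(n-1-k) = 13^0 mod 101 = 1
  Delta = -2 * 1 mod 101 = 99

Answer: 99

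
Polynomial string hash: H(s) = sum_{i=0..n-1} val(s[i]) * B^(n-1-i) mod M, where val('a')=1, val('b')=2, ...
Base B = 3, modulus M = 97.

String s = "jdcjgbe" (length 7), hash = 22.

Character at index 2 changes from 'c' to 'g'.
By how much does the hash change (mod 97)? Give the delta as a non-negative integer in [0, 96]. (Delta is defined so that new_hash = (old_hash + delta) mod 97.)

Answer: 33

Derivation:
Delta formula: (val(new) - val(old)) * B^(n-1-k) mod M
  val('g') - val('c') = 7 - 3 = 4
  B^(n-1-k) = 3^4 mod 97 = 81
  Delta = 4 * 81 mod 97 = 33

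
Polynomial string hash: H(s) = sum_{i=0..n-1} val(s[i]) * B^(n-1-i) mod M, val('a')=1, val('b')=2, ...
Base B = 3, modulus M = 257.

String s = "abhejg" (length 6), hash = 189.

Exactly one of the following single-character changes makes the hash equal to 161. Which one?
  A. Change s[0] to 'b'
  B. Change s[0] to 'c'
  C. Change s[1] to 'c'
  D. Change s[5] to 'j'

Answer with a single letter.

Option A: s[0]='a'->'b', delta=(2-1)*3^5 mod 257 = 243, hash=189+243 mod 257 = 175
Option B: s[0]='a'->'c', delta=(3-1)*3^5 mod 257 = 229, hash=189+229 mod 257 = 161 <-- target
Option C: s[1]='b'->'c', delta=(3-2)*3^4 mod 257 = 81, hash=189+81 mod 257 = 13
Option D: s[5]='g'->'j', delta=(10-7)*3^0 mod 257 = 3, hash=189+3 mod 257 = 192

Answer: B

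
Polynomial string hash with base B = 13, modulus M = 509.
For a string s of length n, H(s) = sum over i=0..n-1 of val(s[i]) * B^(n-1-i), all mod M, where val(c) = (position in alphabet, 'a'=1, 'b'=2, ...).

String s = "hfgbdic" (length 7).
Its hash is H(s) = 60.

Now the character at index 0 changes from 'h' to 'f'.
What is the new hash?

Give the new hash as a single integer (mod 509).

Answer: 136

Derivation:
val('h') = 8, val('f') = 6
Position k = 0, exponent = n-1-k = 6
B^6 mod M = 13^6 mod 509 = 471
Delta = (6 - 8) * 471 mod 509 = 76
New hash = (60 + 76) mod 509 = 136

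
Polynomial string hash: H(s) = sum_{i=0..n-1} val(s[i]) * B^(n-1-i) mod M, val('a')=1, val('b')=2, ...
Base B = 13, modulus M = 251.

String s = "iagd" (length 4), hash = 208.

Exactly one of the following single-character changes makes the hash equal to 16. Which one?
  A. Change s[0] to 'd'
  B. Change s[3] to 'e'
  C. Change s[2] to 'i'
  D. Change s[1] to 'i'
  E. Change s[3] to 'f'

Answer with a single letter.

Answer: A

Derivation:
Option A: s[0]='i'->'d', delta=(4-9)*13^3 mod 251 = 59, hash=208+59 mod 251 = 16 <-- target
Option B: s[3]='d'->'e', delta=(5-4)*13^0 mod 251 = 1, hash=208+1 mod 251 = 209
Option C: s[2]='g'->'i', delta=(9-7)*13^1 mod 251 = 26, hash=208+26 mod 251 = 234
Option D: s[1]='a'->'i', delta=(9-1)*13^2 mod 251 = 97, hash=208+97 mod 251 = 54
Option E: s[3]='d'->'f', delta=(6-4)*13^0 mod 251 = 2, hash=208+2 mod 251 = 210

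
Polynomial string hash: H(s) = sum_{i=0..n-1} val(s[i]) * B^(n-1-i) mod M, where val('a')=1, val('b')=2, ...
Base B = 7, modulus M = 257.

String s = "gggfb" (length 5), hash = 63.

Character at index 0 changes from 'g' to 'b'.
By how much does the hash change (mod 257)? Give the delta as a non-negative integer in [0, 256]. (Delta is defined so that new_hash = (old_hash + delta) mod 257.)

Answer: 74

Derivation:
Delta formula: (val(new) - val(old)) * B^(n-1-k) mod M
  val('b') - val('g') = 2 - 7 = -5
  B^(n-1-k) = 7^4 mod 257 = 88
  Delta = -5 * 88 mod 257 = 74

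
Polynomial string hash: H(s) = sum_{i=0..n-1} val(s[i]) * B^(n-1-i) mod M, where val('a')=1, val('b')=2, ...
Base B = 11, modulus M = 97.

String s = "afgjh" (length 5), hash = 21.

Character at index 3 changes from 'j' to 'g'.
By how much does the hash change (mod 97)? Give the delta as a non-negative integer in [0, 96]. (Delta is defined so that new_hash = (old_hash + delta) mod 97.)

Delta formula: (val(new) - val(old)) * B^(n-1-k) mod M
  val('g') - val('j') = 7 - 10 = -3
  B^(n-1-k) = 11^1 mod 97 = 11
  Delta = -3 * 11 mod 97 = 64

Answer: 64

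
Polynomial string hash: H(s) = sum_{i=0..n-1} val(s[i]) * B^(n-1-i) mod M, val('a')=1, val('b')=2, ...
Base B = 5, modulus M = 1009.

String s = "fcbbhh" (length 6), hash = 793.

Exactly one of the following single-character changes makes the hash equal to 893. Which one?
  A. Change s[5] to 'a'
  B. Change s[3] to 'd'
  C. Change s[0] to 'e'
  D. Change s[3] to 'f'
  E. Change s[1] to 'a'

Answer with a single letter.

Option A: s[5]='h'->'a', delta=(1-8)*5^0 mod 1009 = 1002, hash=793+1002 mod 1009 = 786
Option B: s[3]='b'->'d', delta=(4-2)*5^2 mod 1009 = 50, hash=793+50 mod 1009 = 843
Option C: s[0]='f'->'e', delta=(5-6)*5^5 mod 1009 = 911, hash=793+911 mod 1009 = 695
Option D: s[3]='b'->'f', delta=(6-2)*5^2 mod 1009 = 100, hash=793+100 mod 1009 = 893 <-- target
Option E: s[1]='c'->'a', delta=(1-3)*5^4 mod 1009 = 768, hash=793+768 mod 1009 = 552

Answer: D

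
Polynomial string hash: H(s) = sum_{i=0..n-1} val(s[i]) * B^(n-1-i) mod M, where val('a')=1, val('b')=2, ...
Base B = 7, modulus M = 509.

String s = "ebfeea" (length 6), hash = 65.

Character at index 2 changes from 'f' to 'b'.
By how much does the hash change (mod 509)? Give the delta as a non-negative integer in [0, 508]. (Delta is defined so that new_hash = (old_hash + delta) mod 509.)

Delta formula: (val(new) - val(old)) * B^(n-1-k) mod M
  val('b') - val('f') = 2 - 6 = -4
  B^(n-1-k) = 7^3 mod 509 = 343
  Delta = -4 * 343 mod 509 = 155

Answer: 155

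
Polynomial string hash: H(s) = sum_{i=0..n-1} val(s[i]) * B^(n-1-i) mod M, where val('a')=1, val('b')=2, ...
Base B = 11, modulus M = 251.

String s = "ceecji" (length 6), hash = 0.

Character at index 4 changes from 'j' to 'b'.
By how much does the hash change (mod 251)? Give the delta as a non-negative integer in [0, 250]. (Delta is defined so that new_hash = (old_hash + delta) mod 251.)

Delta formula: (val(new) - val(old)) * B^(n-1-k) mod M
  val('b') - val('j') = 2 - 10 = -8
  B^(n-1-k) = 11^1 mod 251 = 11
  Delta = -8 * 11 mod 251 = 163

Answer: 163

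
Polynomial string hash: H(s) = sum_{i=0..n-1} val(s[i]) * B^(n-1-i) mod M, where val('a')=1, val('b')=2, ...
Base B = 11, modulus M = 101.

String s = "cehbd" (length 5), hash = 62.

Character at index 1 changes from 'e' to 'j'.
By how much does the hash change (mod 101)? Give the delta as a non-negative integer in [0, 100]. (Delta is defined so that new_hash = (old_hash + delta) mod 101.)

Answer: 90

Derivation:
Delta formula: (val(new) - val(old)) * B^(n-1-k) mod M
  val('j') - val('e') = 10 - 5 = 5
  B^(n-1-k) = 11^3 mod 101 = 18
  Delta = 5 * 18 mod 101 = 90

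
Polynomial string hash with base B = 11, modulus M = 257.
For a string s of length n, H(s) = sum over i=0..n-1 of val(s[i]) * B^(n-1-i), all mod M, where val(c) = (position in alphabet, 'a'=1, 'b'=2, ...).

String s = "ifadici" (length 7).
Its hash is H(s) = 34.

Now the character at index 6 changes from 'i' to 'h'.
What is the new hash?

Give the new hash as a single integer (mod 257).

Answer: 33

Derivation:
val('i') = 9, val('h') = 8
Position k = 6, exponent = n-1-k = 0
B^0 mod M = 11^0 mod 257 = 1
Delta = (8 - 9) * 1 mod 257 = 256
New hash = (34 + 256) mod 257 = 33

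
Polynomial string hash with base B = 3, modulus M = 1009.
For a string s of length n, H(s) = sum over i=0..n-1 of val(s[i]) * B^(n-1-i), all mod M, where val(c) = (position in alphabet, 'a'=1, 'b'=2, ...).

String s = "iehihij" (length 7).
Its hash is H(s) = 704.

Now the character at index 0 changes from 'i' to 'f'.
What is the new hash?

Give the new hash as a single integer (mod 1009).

val('i') = 9, val('f') = 6
Position k = 0, exponent = n-1-k = 6
B^6 mod M = 3^6 mod 1009 = 729
Delta = (6 - 9) * 729 mod 1009 = 840
New hash = (704 + 840) mod 1009 = 535

Answer: 535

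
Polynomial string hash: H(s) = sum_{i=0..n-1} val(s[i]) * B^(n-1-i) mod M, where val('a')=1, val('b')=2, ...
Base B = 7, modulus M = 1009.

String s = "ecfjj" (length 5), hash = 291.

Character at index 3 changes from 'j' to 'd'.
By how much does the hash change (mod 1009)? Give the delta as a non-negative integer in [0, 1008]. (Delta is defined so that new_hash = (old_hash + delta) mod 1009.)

Delta formula: (val(new) - val(old)) * B^(n-1-k) mod M
  val('d') - val('j') = 4 - 10 = -6
  B^(n-1-k) = 7^1 mod 1009 = 7
  Delta = -6 * 7 mod 1009 = 967

Answer: 967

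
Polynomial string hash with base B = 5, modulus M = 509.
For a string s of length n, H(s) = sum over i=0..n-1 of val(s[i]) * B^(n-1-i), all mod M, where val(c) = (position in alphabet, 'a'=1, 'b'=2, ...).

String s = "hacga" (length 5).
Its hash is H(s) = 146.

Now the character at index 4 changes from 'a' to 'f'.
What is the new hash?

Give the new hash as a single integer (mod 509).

Answer: 151

Derivation:
val('a') = 1, val('f') = 6
Position k = 4, exponent = n-1-k = 0
B^0 mod M = 5^0 mod 509 = 1
Delta = (6 - 1) * 1 mod 509 = 5
New hash = (146 + 5) mod 509 = 151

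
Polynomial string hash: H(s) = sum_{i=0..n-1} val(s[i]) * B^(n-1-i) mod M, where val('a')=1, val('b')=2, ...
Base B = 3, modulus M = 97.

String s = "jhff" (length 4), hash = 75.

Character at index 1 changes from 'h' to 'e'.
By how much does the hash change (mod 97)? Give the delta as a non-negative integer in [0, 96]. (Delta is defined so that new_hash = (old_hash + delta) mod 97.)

Delta formula: (val(new) - val(old)) * B^(n-1-k) mod M
  val('e') - val('h') = 5 - 8 = -3
  B^(n-1-k) = 3^2 mod 97 = 9
  Delta = -3 * 9 mod 97 = 70

Answer: 70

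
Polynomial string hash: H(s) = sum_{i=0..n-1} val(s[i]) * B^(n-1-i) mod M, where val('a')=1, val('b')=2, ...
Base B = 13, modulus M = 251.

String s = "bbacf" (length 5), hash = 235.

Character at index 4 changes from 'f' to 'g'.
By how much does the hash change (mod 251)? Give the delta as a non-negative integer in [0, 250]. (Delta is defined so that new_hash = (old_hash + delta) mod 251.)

Delta formula: (val(new) - val(old)) * B^(n-1-k) mod M
  val('g') - val('f') = 7 - 6 = 1
  B^(n-1-k) = 13^0 mod 251 = 1
  Delta = 1 * 1 mod 251 = 1

Answer: 1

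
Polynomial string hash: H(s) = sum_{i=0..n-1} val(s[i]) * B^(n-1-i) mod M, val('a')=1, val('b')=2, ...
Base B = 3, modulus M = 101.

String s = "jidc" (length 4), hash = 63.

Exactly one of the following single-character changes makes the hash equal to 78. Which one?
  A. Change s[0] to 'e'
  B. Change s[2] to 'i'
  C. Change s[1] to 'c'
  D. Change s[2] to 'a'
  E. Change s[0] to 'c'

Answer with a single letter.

Option A: s[0]='j'->'e', delta=(5-10)*3^3 mod 101 = 67, hash=63+67 mod 101 = 29
Option B: s[2]='d'->'i', delta=(9-4)*3^1 mod 101 = 15, hash=63+15 mod 101 = 78 <-- target
Option C: s[1]='i'->'c', delta=(3-9)*3^2 mod 101 = 47, hash=63+47 mod 101 = 9
Option D: s[2]='d'->'a', delta=(1-4)*3^1 mod 101 = 92, hash=63+92 mod 101 = 54
Option E: s[0]='j'->'c', delta=(3-10)*3^3 mod 101 = 13, hash=63+13 mod 101 = 76

Answer: B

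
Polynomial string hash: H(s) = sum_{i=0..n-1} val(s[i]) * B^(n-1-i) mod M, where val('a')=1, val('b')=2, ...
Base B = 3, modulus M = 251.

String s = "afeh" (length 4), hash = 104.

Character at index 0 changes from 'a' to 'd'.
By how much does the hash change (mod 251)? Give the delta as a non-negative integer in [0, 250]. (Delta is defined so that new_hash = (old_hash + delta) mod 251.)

Delta formula: (val(new) - val(old)) * B^(n-1-k) mod M
  val('d') - val('a') = 4 - 1 = 3
  B^(n-1-k) = 3^3 mod 251 = 27
  Delta = 3 * 27 mod 251 = 81

Answer: 81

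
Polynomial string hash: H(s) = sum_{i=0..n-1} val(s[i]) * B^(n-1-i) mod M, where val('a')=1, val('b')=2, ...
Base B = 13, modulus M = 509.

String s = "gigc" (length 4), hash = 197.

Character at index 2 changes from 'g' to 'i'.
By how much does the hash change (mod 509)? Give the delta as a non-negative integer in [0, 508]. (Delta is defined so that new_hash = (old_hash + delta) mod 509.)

Answer: 26

Derivation:
Delta formula: (val(new) - val(old)) * B^(n-1-k) mod M
  val('i') - val('g') = 9 - 7 = 2
  B^(n-1-k) = 13^1 mod 509 = 13
  Delta = 2 * 13 mod 509 = 26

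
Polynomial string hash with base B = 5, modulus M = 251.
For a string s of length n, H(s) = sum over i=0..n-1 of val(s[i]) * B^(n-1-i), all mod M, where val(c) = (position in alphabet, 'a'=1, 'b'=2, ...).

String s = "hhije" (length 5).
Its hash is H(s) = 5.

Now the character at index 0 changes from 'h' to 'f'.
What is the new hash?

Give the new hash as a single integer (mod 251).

val('h') = 8, val('f') = 6
Position k = 0, exponent = n-1-k = 4
B^4 mod M = 5^4 mod 251 = 123
Delta = (6 - 8) * 123 mod 251 = 5
New hash = (5 + 5) mod 251 = 10

Answer: 10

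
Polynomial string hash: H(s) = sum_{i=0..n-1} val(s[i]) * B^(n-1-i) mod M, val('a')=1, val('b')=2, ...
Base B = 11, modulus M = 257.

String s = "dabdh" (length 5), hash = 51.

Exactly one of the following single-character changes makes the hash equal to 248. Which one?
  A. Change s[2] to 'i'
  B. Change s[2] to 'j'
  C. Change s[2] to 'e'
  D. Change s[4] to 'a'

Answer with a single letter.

Option A: s[2]='b'->'i', delta=(9-2)*11^2 mod 257 = 76, hash=51+76 mod 257 = 127
Option B: s[2]='b'->'j', delta=(10-2)*11^2 mod 257 = 197, hash=51+197 mod 257 = 248 <-- target
Option C: s[2]='b'->'e', delta=(5-2)*11^2 mod 257 = 106, hash=51+106 mod 257 = 157
Option D: s[4]='h'->'a', delta=(1-8)*11^0 mod 257 = 250, hash=51+250 mod 257 = 44

Answer: B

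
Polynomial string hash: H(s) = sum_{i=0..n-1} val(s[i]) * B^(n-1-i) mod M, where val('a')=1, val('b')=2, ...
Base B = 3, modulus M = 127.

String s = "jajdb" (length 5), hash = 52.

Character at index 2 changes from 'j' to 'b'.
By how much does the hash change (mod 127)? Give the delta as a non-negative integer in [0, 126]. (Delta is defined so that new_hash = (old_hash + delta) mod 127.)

Answer: 55

Derivation:
Delta formula: (val(new) - val(old)) * B^(n-1-k) mod M
  val('b') - val('j') = 2 - 10 = -8
  B^(n-1-k) = 3^2 mod 127 = 9
  Delta = -8 * 9 mod 127 = 55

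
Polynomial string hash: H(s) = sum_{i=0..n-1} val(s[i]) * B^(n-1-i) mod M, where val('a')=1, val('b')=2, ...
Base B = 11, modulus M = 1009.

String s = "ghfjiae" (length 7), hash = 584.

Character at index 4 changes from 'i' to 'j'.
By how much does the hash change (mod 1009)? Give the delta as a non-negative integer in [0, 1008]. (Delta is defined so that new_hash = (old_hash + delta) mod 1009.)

Answer: 121

Derivation:
Delta formula: (val(new) - val(old)) * B^(n-1-k) mod M
  val('j') - val('i') = 10 - 9 = 1
  B^(n-1-k) = 11^2 mod 1009 = 121
  Delta = 1 * 121 mod 1009 = 121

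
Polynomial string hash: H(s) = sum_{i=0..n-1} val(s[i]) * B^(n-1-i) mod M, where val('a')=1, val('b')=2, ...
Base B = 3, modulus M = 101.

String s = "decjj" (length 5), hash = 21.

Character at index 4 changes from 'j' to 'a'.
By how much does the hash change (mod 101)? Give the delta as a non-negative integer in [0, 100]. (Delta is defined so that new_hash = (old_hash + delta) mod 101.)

Delta formula: (val(new) - val(old)) * B^(n-1-k) mod M
  val('a') - val('j') = 1 - 10 = -9
  B^(n-1-k) = 3^0 mod 101 = 1
  Delta = -9 * 1 mod 101 = 92

Answer: 92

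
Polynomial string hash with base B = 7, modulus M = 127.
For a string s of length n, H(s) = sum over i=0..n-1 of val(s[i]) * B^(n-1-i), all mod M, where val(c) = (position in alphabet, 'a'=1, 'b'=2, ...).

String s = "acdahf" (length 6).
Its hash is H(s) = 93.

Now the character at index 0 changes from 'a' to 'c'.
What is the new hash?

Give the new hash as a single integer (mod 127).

val('a') = 1, val('c') = 3
Position k = 0, exponent = n-1-k = 5
B^5 mod M = 7^5 mod 127 = 43
Delta = (3 - 1) * 43 mod 127 = 86
New hash = (93 + 86) mod 127 = 52

Answer: 52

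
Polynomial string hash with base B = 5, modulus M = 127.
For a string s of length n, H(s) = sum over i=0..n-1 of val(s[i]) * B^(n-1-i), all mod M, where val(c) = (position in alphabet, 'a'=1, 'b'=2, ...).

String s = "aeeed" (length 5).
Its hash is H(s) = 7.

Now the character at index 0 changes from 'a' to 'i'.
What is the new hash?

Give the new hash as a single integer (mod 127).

val('a') = 1, val('i') = 9
Position k = 0, exponent = n-1-k = 4
B^4 mod M = 5^4 mod 127 = 117
Delta = (9 - 1) * 117 mod 127 = 47
New hash = (7 + 47) mod 127 = 54

Answer: 54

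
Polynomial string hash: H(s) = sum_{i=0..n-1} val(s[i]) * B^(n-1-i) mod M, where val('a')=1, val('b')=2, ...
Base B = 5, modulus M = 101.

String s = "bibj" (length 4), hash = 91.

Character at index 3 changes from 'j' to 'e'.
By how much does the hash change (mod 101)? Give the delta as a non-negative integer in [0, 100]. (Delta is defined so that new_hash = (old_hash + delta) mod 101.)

Answer: 96

Derivation:
Delta formula: (val(new) - val(old)) * B^(n-1-k) mod M
  val('e') - val('j') = 5 - 10 = -5
  B^(n-1-k) = 5^0 mod 101 = 1
  Delta = -5 * 1 mod 101 = 96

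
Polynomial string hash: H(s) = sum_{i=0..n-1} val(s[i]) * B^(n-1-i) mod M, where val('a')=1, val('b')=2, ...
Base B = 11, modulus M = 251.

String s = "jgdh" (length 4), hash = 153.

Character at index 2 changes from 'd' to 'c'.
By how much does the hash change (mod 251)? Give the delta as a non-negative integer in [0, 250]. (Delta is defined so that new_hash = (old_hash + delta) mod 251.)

Delta formula: (val(new) - val(old)) * B^(n-1-k) mod M
  val('c') - val('d') = 3 - 4 = -1
  B^(n-1-k) = 11^1 mod 251 = 11
  Delta = -1 * 11 mod 251 = 240

Answer: 240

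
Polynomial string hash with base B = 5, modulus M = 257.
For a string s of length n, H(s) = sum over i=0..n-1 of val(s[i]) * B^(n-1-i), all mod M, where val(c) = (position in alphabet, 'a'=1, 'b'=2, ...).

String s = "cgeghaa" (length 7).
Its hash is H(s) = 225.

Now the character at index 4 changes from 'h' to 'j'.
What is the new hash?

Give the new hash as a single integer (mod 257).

Answer: 18

Derivation:
val('h') = 8, val('j') = 10
Position k = 4, exponent = n-1-k = 2
B^2 mod M = 5^2 mod 257 = 25
Delta = (10 - 8) * 25 mod 257 = 50
New hash = (225 + 50) mod 257 = 18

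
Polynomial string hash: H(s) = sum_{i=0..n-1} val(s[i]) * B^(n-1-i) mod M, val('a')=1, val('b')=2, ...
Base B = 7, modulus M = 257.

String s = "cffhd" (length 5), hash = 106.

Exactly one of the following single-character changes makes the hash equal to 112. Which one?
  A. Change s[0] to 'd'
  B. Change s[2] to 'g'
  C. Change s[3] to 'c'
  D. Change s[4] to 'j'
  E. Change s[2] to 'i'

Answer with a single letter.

Answer: D

Derivation:
Option A: s[0]='c'->'d', delta=(4-3)*7^4 mod 257 = 88, hash=106+88 mod 257 = 194
Option B: s[2]='f'->'g', delta=(7-6)*7^2 mod 257 = 49, hash=106+49 mod 257 = 155
Option C: s[3]='h'->'c', delta=(3-8)*7^1 mod 257 = 222, hash=106+222 mod 257 = 71
Option D: s[4]='d'->'j', delta=(10-4)*7^0 mod 257 = 6, hash=106+6 mod 257 = 112 <-- target
Option E: s[2]='f'->'i', delta=(9-6)*7^2 mod 257 = 147, hash=106+147 mod 257 = 253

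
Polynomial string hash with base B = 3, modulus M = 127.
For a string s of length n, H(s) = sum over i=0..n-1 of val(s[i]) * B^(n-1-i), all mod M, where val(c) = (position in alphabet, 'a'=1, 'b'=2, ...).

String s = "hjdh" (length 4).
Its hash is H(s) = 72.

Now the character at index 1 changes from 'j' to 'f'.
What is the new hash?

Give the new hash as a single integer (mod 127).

Answer: 36

Derivation:
val('j') = 10, val('f') = 6
Position k = 1, exponent = n-1-k = 2
B^2 mod M = 3^2 mod 127 = 9
Delta = (6 - 10) * 9 mod 127 = 91
New hash = (72 + 91) mod 127 = 36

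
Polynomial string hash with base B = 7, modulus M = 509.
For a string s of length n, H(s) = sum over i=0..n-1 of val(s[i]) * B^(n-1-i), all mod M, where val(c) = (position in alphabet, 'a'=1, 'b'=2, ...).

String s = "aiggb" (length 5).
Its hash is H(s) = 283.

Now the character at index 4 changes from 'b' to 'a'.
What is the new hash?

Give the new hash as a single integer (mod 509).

val('b') = 2, val('a') = 1
Position k = 4, exponent = n-1-k = 0
B^0 mod M = 7^0 mod 509 = 1
Delta = (1 - 2) * 1 mod 509 = 508
New hash = (283 + 508) mod 509 = 282

Answer: 282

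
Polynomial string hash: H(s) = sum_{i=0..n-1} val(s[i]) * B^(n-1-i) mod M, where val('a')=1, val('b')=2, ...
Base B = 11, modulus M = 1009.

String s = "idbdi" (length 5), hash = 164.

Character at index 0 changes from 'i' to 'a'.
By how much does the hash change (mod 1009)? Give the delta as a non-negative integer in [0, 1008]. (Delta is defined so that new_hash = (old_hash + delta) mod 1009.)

Answer: 925

Derivation:
Delta formula: (val(new) - val(old)) * B^(n-1-k) mod M
  val('a') - val('i') = 1 - 9 = -8
  B^(n-1-k) = 11^4 mod 1009 = 515
  Delta = -8 * 515 mod 1009 = 925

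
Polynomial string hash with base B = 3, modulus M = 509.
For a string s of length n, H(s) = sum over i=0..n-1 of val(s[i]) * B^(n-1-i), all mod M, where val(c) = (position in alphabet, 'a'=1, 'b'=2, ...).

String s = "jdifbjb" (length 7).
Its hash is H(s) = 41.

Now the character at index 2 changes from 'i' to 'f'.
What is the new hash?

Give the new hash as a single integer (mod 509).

Answer: 307

Derivation:
val('i') = 9, val('f') = 6
Position k = 2, exponent = n-1-k = 4
B^4 mod M = 3^4 mod 509 = 81
Delta = (6 - 9) * 81 mod 509 = 266
New hash = (41 + 266) mod 509 = 307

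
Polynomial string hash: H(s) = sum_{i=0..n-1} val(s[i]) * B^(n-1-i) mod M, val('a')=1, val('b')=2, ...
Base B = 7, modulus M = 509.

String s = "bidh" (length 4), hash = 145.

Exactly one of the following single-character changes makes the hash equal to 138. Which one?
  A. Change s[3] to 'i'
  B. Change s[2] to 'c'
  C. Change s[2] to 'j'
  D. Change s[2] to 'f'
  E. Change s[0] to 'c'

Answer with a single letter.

Answer: B

Derivation:
Option A: s[3]='h'->'i', delta=(9-8)*7^0 mod 509 = 1, hash=145+1 mod 509 = 146
Option B: s[2]='d'->'c', delta=(3-4)*7^1 mod 509 = 502, hash=145+502 mod 509 = 138 <-- target
Option C: s[2]='d'->'j', delta=(10-4)*7^1 mod 509 = 42, hash=145+42 mod 509 = 187
Option D: s[2]='d'->'f', delta=(6-4)*7^1 mod 509 = 14, hash=145+14 mod 509 = 159
Option E: s[0]='b'->'c', delta=(3-2)*7^3 mod 509 = 343, hash=145+343 mod 509 = 488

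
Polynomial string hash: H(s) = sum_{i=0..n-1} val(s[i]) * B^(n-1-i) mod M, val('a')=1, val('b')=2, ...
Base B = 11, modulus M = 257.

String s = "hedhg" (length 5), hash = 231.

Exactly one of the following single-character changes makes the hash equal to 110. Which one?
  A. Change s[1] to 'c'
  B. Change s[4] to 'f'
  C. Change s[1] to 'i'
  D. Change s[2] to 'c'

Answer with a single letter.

Option A: s[1]='e'->'c', delta=(3-5)*11^3 mod 257 = 165, hash=231+165 mod 257 = 139
Option B: s[4]='g'->'f', delta=(6-7)*11^0 mod 257 = 256, hash=231+256 mod 257 = 230
Option C: s[1]='e'->'i', delta=(9-5)*11^3 mod 257 = 184, hash=231+184 mod 257 = 158
Option D: s[2]='d'->'c', delta=(3-4)*11^2 mod 257 = 136, hash=231+136 mod 257 = 110 <-- target

Answer: D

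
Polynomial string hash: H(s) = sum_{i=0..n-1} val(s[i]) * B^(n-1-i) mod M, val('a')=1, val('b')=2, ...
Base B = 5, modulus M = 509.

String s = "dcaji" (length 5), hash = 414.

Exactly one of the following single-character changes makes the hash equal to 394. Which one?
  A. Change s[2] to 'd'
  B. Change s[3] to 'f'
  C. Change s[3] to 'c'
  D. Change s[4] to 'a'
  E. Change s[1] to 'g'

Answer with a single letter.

Option A: s[2]='a'->'d', delta=(4-1)*5^2 mod 509 = 75, hash=414+75 mod 509 = 489
Option B: s[3]='j'->'f', delta=(6-10)*5^1 mod 509 = 489, hash=414+489 mod 509 = 394 <-- target
Option C: s[3]='j'->'c', delta=(3-10)*5^1 mod 509 = 474, hash=414+474 mod 509 = 379
Option D: s[4]='i'->'a', delta=(1-9)*5^0 mod 509 = 501, hash=414+501 mod 509 = 406
Option E: s[1]='c'->'g', delta=(7-3)*5^3 mod 509 = 500, hash=414+500 mod 509 = 405

Answer: B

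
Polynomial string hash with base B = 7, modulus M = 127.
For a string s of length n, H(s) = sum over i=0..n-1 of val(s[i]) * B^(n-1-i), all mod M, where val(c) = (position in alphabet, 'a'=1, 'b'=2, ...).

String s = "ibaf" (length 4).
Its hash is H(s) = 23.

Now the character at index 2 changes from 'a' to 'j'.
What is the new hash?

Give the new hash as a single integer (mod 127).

val('a') = 1, val('j') = 10
Position k = 2, exponent = n-1-k = 1
B^1 mod M = 7^1 mod 127 = 7
Delta = (10 - 1) * 7 mod 127 = 63
New hash = (23 + 63) mod 127 = 86

Answer: 86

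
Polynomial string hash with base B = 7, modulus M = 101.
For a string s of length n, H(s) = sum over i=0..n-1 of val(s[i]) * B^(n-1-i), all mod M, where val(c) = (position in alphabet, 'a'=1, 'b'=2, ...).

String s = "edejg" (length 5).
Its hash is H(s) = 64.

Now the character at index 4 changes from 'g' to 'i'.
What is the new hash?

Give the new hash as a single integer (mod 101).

Answer: 66

Derivation:
val('g') = 7, val('i') = 9
Position k = 4, exponent = n-1-k = 0
B^0 mod M = 7^0 mod 101 = 1
Delta = (9 - 7) * 1 mod 101 = 2
New hash = (64 + 2) mod 101 = 66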